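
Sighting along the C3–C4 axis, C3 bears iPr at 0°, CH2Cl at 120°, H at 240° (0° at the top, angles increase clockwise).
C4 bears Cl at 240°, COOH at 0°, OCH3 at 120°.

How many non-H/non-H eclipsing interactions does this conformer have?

2

Non-H eclipsing pairs: iPr(0°)/COOH(0°); CH2Cl(120°)/OCH3(120°) — 2 interactions.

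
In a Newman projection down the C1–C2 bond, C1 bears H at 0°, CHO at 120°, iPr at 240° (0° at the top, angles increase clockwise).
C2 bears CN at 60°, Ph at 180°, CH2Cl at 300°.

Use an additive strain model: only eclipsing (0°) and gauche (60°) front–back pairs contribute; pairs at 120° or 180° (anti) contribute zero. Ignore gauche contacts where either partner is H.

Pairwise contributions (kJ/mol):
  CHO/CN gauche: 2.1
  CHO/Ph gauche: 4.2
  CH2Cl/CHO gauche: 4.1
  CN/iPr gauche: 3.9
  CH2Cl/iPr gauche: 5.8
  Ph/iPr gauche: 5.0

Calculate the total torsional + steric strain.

17.1 kJ/mol

This conformer (staggered): CHO–CN gauche, CHO–Ph gauche, iPr–Ph gauche, iPr–CH2Cl gauche; 2.1 + 4.2 + 5.0 + 5.8 = 17.1 kJ/mol.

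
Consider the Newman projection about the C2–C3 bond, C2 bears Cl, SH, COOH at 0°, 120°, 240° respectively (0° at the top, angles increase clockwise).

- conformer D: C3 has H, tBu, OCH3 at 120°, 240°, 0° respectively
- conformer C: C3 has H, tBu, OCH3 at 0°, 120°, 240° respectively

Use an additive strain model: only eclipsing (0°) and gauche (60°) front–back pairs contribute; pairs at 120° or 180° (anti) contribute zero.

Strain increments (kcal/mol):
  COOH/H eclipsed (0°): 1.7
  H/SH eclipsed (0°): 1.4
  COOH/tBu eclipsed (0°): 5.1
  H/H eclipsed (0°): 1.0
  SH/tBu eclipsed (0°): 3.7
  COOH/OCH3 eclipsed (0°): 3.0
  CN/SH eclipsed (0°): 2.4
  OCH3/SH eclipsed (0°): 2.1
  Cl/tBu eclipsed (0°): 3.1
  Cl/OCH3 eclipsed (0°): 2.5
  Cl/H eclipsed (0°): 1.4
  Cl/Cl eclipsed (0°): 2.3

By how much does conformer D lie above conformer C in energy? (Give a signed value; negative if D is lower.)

+0.9 kcal/mol

D is eclipsed. Cl at 0° is eclipsed with OCH3 at 0° (2.5); SH at 120° is eclipsed with H at 120° (1.4); COOH at 240° is eclipsed with tBu at 240° (5.1). Total 9.0 kcal/mol.
C is eclipsed. Cl at 0° is eclipsed with H at 0° (1.4); SH at 120° is eclipsed with tBu at 120° (3.7); COOH at 240° is eclipsed with OCH3 at 240° (3.0). Total 8.1 kcal/mol.
E(D) − E(C) = 9.0 − 8.1 = +0.9 kcal/mol.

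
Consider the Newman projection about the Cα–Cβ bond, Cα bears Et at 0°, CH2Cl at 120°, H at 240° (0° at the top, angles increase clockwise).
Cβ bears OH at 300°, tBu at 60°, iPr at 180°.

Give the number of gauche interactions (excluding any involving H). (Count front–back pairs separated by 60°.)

Non-H gauche pairs: Et(0°)/OH(300°); Et(0°)/tBu(60°); CH2Cl(120°)/tBu(60°); CH2Cl(120°)/iPr(180°) — 4 interactions.

4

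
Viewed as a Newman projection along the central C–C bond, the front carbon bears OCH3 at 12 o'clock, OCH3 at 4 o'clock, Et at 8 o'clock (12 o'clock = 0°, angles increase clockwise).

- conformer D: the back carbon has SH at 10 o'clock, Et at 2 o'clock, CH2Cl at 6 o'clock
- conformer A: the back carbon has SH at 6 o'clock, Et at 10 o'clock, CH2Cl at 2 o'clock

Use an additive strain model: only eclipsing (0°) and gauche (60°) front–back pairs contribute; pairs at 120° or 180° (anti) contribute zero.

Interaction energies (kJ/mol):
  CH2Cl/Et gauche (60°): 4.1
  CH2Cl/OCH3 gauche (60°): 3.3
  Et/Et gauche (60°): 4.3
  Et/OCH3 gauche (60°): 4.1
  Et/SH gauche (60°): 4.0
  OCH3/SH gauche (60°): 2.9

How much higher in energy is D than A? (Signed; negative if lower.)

D (staggered): OCH3(0°)/SH(300°) gauche 2.9; OCH3(0°)/Et(60°) gauche 4.1; OCH3(120°)/Et(60°) gauche 4.1; OCH3(120°)/CH2Cl(180°) gauche 3.3; Et(240°)/SH(300°) gauche 4.0; Et(240°)/CH2Cl(180°) gauche 4.1 → 22.5 kJ/mol.
A (staggered): OCH3(0°)/Et(300°) gauche 4.1; OCH3(0°)/CH2Cl(60°) gauche 3.3; OCH3(120°)/SH(180°) gauche 2.9; OCH3(120°)/CH2Cl(60°) gauche 3.3; Et(240°)/SH(180°) gauche 4.0; Et(240°)/Et(300°) gauche 4.3 → 21.9 kJ/mol.
E(D) − E(A) = 22.5 − 21.9 = +0.6 kJ/mol.

+0.6 kJ/mol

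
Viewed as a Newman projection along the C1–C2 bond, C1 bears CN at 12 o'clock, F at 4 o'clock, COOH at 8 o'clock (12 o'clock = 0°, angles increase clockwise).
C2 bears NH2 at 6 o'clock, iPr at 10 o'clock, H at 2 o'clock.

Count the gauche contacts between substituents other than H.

4

Non-H gauche pairs: CN(0°)/iPr(300°); F(120°)/NH2(180°); COOH(240°)/NH2(180°); COOH(240°)/iPr(300°) — 4 interactions.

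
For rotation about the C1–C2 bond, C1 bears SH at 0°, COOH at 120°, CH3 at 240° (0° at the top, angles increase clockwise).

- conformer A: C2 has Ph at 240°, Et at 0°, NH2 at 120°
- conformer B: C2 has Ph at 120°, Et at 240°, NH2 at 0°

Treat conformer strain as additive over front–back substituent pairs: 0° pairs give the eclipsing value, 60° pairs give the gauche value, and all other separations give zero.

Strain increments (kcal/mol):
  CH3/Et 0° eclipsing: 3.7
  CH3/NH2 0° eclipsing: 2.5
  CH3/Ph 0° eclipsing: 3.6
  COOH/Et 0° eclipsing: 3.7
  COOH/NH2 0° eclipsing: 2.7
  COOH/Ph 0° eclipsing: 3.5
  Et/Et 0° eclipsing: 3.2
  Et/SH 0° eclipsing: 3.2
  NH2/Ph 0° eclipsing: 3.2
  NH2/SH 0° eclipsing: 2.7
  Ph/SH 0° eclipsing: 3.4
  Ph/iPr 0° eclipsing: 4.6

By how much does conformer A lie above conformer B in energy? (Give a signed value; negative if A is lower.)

A (eclipsed): SH–Et eclipsed, COOH–NH2 eclipsed, CH3–Ph eclipsed; 3.2 + 2.7 + 3.6 = 9.5 kcal/mol.
B (eclipsed): SH–NH2 eclipsed, COOH–Ph eclipsed, CH3–Et eclipsed; 2.7 + 3.5 + 3.7 = 9.9 kcal/mol.
E(A) − E(B) = 9.5 − 9.9 = -0.4 kcal/mol.

-0.4 kcal/mol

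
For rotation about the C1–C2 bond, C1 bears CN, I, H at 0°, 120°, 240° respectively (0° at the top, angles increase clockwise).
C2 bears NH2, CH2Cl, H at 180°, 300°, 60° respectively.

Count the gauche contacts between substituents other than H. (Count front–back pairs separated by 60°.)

2

Non-H gauche pairs: CN(0°)/CH2Cl(300°); I(120°)/NH2(180°) — 2 interactions.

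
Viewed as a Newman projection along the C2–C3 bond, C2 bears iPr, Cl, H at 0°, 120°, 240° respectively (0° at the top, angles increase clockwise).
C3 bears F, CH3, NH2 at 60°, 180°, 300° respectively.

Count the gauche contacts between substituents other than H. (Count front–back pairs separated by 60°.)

Non-H gauche pairs: iPr(0°)/F(60°); iPr(0°)/NH2(300°); Cl(120°)/F(60°); Cl(120°)/CH3(180°) — 4 interactions.

4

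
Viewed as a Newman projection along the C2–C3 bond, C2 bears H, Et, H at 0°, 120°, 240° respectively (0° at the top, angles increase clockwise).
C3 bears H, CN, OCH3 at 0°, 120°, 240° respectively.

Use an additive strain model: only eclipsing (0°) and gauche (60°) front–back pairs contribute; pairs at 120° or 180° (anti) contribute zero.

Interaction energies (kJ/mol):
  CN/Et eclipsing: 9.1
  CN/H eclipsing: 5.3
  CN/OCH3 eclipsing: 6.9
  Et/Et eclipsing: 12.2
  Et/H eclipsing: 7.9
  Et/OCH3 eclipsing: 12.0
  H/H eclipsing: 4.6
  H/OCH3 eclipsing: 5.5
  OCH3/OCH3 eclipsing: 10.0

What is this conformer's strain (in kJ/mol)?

This conformer (eclipsed): H–H eclipsed, Et–CN eclipsed, H–OCH3 eclipsed; 4.6 + 9.1 + 5.5 = 19.2 kJ/mol.

19.2 kJ/mol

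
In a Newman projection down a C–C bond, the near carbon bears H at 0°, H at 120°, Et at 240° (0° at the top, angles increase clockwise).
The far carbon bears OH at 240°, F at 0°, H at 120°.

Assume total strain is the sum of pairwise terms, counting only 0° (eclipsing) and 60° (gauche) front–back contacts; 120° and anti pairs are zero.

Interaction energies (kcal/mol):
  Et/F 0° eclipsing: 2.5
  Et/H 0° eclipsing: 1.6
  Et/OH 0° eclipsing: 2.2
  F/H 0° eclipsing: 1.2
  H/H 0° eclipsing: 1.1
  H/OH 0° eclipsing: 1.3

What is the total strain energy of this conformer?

4.5 kcal/mol

This conformer (eclipsed): H(0°)/F(0°) eclipsed 1.2; H(120°)/H(120°) eclipsed 1.1; Et(240°)/OH(240°) eclipsed 2.2 → 4.5 kcal/mol.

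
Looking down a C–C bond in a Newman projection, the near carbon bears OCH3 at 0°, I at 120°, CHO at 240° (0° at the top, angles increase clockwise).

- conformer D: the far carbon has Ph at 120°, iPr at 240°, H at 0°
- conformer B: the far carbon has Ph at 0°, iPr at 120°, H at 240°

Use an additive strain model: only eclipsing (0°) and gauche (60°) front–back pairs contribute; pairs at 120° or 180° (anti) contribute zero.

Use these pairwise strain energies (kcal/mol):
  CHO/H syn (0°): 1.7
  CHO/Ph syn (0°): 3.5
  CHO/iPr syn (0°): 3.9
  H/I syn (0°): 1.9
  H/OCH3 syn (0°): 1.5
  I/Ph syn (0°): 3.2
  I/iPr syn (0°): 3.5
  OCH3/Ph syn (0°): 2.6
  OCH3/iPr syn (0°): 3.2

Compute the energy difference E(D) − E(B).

D (eclipsed): OCH3(0°)/H(0°) eclipsed 1.5; I(120°)/Ph(120°) eclipsed 3.2; CHO(240°)/iPr(240°) eclipsed 3.9 → 8.6 kcal/mol.
B (eclipsed): OCH3(0°)/Ph(0°) eclipsed 2.6; I(120°)/iPr(120°) eclipsed 3.5; CHO(240°)/H(240°) eclipsed 1.7 → 7.8 kcal/mol.
E(D) − E(B) = 8.6 − 7.8 = +0.8 kcal/mol.

+0.8 kcal/mol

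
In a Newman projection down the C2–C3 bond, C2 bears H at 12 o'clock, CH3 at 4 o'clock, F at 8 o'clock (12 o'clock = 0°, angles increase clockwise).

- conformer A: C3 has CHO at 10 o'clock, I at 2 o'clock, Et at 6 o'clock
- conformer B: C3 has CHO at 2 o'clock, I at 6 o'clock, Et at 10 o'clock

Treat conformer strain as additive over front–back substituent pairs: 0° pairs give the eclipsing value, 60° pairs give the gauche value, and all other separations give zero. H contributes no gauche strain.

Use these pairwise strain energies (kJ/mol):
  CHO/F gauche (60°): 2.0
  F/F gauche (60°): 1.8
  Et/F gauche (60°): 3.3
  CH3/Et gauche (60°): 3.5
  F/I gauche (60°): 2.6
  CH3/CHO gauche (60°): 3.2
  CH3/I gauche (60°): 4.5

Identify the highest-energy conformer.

A (staggered): CH3(120°)/I(60°) gauche 4.5; CH3(120°)/Et(180°) gauche 3.5; F(240°)/CHO(300°) gauche 2.0; F(240°)/Et(180°) gauche 3.3 → 13.3 kJ/mol.
B (staggered): CH3(120°)/CHO(60°) gauche 3.2; CH3(120°)/I(180°) gauche 4.5; F(240°)/I(180°) gauche 2.6; F(240°)/Et(300°) gauche 3.3 → 13.6 kJ/mol.
B has the highest total (13.6 kJ/mol).

B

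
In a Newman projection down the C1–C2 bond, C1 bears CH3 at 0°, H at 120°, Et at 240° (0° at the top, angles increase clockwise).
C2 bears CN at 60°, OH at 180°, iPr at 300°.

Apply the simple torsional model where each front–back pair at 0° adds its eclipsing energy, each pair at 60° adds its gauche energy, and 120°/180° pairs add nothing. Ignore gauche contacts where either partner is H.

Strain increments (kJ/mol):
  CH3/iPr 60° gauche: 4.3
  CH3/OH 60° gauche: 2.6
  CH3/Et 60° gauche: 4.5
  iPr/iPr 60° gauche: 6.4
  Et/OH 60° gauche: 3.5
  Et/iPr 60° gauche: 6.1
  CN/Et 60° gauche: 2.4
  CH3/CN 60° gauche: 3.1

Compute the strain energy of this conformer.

This conformer (staggered): CH3(0°)/CN(60°) gauche 3.1; CH3(0°)/iPr(300°) gauche 4.3; Et(240°)/OH(180°) gauche 3.5; Et(240°)/iPr(300°) gauche 6.1 → 17.0 kJ/mol.

17.0 kJ/mol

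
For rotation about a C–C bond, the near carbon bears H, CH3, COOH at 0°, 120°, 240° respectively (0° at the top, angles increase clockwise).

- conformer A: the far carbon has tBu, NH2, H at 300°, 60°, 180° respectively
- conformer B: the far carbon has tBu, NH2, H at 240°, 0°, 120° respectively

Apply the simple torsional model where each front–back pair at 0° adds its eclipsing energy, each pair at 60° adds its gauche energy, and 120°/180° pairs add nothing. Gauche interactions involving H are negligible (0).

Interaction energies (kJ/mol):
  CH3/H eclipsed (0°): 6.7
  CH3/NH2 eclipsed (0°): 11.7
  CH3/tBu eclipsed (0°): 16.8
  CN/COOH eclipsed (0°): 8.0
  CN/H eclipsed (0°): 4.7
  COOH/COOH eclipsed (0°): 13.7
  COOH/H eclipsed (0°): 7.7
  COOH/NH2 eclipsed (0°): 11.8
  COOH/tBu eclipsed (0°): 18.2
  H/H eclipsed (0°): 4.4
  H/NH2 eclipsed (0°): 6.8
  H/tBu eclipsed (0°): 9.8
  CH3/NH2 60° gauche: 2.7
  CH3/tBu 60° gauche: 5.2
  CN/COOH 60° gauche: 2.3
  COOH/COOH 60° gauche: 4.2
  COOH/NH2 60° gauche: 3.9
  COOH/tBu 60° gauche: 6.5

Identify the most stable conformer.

A

A (staggered): CH3–NH2 gauche, COOH–tBu gauche; 2.7 + 6.5 = 9.2 kJ/mol.
B (eclipsed): H–NH2 eclipsed, CH3–H eclipsed, COOH–tBu eclipsed; 6.8 + 6.7 + 18.2 = 31.7 kJ/mol.
A has the lowest total (9.2 kJ/mol).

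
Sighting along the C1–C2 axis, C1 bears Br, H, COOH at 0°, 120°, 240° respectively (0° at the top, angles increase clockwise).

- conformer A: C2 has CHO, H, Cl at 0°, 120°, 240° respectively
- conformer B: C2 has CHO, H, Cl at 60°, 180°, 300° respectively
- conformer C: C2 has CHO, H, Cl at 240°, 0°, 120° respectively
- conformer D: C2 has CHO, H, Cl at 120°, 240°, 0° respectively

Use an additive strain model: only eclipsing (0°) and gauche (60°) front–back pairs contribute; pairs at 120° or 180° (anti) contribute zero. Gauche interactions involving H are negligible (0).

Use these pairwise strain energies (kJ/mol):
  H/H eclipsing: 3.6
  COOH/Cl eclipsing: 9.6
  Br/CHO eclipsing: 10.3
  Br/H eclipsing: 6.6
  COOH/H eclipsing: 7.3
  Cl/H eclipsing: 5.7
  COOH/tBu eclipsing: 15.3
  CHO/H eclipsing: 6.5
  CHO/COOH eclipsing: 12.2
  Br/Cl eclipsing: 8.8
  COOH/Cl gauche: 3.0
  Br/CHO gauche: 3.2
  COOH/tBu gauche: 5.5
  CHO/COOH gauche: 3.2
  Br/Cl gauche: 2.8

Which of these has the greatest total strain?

A (eclipsed): Br(0°)/CHO(0°) eclipsed 10.3; H(120°)/H(120°) eclipsed 3.6; COOH(240°)/Cl(240°) eclipsed 9.6 → 23.5 kJ/mol.
B (staggered): Br(0°)/CHO(60°) gauche 3.2; Br(0°)/Cl(300°) gauche 2.8; COOH(240°)/Cl(300°) gauche 3.0 → 9.0 kJ/mol.
C (eclipsed): Br(0°)/H(0°) eclipsed 6.6; H(120°)/Cl(120°) eclipsed 5.7; COOH(240°)/CHO(240°) eclipsed 12.2 → 24.5 kJ/mol.
D (eclipsed): Br(0°)/Cl(0°) eclipsed 8.8; H(120°)/CHO(120°) eclipsed 6.5; COOH(240°)/H(240°) eclipsed 7.3 → 22.6 kJ/mol.
C has the highest total (24.5 kJ/mol).

C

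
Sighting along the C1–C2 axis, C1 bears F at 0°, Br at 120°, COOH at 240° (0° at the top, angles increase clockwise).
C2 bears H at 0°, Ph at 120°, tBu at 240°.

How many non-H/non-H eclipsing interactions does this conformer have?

2

Non-H eclipsing pairs: Br(120°)/Ph(120°); COOH(240°)/tBu(240°) — 2 interactions.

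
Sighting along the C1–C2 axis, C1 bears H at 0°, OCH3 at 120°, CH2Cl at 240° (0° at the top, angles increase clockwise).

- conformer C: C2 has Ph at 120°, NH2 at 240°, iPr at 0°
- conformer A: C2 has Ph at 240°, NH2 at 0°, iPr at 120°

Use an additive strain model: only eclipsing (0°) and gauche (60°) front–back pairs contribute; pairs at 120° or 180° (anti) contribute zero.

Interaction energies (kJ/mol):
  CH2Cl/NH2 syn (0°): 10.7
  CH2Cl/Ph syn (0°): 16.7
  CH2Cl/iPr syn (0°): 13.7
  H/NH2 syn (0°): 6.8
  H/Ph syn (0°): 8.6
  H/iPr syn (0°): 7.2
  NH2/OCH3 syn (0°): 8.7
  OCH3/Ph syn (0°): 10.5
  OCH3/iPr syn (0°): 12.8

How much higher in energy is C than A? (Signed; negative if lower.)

C (eclipsed): H–iPr eclipsed, OCH3–Ph eclipsed, CH2Cl–NH2 eclipsed; 7.2 + 10.5 + 10.7 = 28.4 kJ/mol.
A (eclipsed): H–NH2 eclipsed, OCH3–iPr eclipsed, CH2Cl–Ph eclipsed; 6.8 + 12.8 + 16.7 = 36.3 kJ/mol.
E(C) − E(A) = 28.4 − 36.3 = -7.9 kJ/mol.

-7.9 kJ/mol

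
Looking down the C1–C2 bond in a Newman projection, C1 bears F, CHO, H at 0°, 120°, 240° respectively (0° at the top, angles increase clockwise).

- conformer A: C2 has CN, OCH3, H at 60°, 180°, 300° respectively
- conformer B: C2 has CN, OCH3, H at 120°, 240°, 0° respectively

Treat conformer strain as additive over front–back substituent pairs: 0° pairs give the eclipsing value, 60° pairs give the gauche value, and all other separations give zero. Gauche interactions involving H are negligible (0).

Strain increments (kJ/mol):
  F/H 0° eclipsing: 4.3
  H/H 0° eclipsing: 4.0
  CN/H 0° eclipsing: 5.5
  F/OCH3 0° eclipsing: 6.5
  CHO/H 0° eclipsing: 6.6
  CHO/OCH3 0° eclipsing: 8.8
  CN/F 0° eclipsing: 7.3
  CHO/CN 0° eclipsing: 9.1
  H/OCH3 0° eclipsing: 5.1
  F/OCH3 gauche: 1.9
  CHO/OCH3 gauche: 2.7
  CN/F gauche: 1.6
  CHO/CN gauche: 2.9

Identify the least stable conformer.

A (staggered): F(0°)/CN(60°) gauche 1.6; CHO(120°)/CN(60°) gauche 2.9; CHO(120°)/OCH3(180°) gauche 2.7 → 7.2 kJ/mol.
B (eclipsed): F(0°)/H(0°) eclipsed 4.3; CHO(120°)/CN(120°) eclipsed 9.1; H(240°)/OCH3(240°) eclipsed 5.1 → 18.5 kJ/mol.
B has the highest total (18.5 kJ/mol).

B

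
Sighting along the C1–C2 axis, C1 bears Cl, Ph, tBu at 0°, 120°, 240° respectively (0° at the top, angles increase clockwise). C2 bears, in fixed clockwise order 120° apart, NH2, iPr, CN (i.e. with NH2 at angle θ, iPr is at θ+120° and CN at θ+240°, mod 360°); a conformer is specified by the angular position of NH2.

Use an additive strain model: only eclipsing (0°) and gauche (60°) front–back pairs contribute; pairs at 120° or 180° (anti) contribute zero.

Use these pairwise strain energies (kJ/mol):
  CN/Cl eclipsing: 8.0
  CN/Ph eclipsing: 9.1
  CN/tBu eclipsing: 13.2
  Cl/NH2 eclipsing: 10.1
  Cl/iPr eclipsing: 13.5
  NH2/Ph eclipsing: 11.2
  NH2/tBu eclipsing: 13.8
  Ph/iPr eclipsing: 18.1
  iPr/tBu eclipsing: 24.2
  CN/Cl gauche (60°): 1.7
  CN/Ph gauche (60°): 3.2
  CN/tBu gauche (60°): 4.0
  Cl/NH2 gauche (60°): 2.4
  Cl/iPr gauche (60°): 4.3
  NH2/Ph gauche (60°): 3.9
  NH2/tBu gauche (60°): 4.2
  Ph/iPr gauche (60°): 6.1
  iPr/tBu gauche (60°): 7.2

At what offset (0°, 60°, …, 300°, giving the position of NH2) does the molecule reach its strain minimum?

300°

NH2 at 0° is eclipsed. Cl at 0° is eclipsed with NH2 at 0° (10.1); Ph at 120° is eclipsed with iPr at 120° (18.1); tBu at 240° is eclipsed with CN at 240° (13.2). Total 41.4 kJ/mol.
NH2 at 60° is staggered. Cl at 0° is gauche with NH2 at 60° (2.4); Cl at 0° is gauche with CN at 300° (1.7); Ph at 120° is gauche with NH2 at 60° (3.9); Ph at 120° is gauche with iPr at 180° (6.1); tBu at 240° is gauche with iPr at 180° (7.2); tBu at 240° is gauche with CN at 300° (4.0). Total 25.3 kJ/mol.
NH2 at 120° is eclipsed. Cl at 0° is eclipsed with CN at 0° (8.0); Ph at 120° is eclipsed with NH2 at 120° (11.2); tBu at 240° is eclipsed with iPr at 240° (24.2). Total 43.4 kJ/mol.
NH2 at 180° is staggered. Cl at 0° is gauche with iPr at 300° (4.3); Cl at 0° is gauche with CN at 60° (1.7); Ph at 120° is gauche with NH2 at 180° (3.9); Ph at 120° is gauche with CN at 60° (3.2); tBu at 240° is gauche with NH2 at 180° (4.2); tBu at 240° is gauche with iPr at 300° (7.2). Total 24.5 kJ/mol.
NH2 at 240° is eclipsed. Cl at 0° is eclipsed with iPr at 0° (13.5); Ph at 120° is eclipsed with CN at 120° (9.1); tBu at 240° is eclipsed with NH2 at 240° (13.8). Total 36.4 kJ/mol.
NH2 at 300° is staggered. Cl at 0° is gauche with NH2 at 300° (2.4); Cl at 0° is gauche with iPr at 60° (4.3); Ph at 120° is gauche with iPr at 60° (6.1); Ph at 120° is gauche with CN at 180° (3.2); tBu at 240° is gauche with NH2 at 300° (4.2); tBu at 240° is gauche with CN at 180° (4.0). Total 24.2 kJ/mol.
The minimum (24.2 kJ/mol) occurs with NH2 at 300°.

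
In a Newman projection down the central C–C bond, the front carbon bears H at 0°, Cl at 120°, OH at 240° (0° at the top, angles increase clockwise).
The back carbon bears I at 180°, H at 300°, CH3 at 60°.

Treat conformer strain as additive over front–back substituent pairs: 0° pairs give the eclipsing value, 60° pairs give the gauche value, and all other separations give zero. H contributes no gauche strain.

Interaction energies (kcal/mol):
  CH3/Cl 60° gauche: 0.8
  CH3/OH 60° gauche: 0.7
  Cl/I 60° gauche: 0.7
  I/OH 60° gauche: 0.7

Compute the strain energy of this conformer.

This conformer (staggered): Cl–I gauche, Cl–CH3 gauche, OH–I gauche; 0.7 + 0.8 + 0.7 = 2.2 kcal/mol.

2.2 kcal/mol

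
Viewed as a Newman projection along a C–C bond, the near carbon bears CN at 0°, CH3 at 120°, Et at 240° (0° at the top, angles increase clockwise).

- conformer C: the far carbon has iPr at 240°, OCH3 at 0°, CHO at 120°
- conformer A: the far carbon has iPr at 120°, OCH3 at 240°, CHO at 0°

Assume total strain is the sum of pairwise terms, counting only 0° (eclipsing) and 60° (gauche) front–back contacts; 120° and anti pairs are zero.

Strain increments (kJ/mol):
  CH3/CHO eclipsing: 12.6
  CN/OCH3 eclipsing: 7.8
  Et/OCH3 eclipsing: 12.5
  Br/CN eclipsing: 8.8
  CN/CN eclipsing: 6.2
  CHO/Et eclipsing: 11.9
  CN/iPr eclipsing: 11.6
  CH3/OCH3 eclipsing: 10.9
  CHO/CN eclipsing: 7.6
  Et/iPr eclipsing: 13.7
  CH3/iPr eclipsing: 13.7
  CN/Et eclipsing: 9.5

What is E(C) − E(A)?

+0.3 kJ/mol

C is eclipsed. CN at 0° is eclipsed with OCH3 at 0° (7.8); CH3 at 120° is eclipsed with CHO at 120° (12.6); Et at 240° is eclipsed with iPr at 240° (13.7). Total 34.1 kJ/mol.
A is eclipsed. CN at 0° is eclipsed with CHO at 0° (7.6); CH3 at 120° is eclipsed with iPr at 120° (13.7); Et at 240° is eclipsed with OCH3 at 240° (12.5). Total 33.8 kJ/mol.
E(C) − E(A) = 34.1 − 33.8 = +0.3 kJ/mol.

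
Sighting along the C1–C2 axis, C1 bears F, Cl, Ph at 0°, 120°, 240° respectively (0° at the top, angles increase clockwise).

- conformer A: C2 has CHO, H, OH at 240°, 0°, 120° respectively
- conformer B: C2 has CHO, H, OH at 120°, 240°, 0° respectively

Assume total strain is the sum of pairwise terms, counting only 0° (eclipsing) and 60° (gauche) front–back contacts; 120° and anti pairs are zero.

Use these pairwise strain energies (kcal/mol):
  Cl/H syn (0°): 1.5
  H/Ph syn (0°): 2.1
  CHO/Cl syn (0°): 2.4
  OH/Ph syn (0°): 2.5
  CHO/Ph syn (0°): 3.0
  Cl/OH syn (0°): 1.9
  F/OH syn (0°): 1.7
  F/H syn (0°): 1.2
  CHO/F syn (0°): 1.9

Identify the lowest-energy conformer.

A

A (eclipsed): F(0°)/H(0°) eclipsed 1.2; Cl(120°)/OH(120°) eclipsed 1.9; Ph(240°)/CHO(240°) eclipsed 3.0 → 6.1 kcal/mol.
B (eclipsed): F(0°)/OH(0°) eclipsed 1.7; Cl(120°)/CHO(120°) eclipsed 2.4; Ph(240°)/H(240°) eclipsed 2.1 → 6.2 kcal/mol.
A has the lowest total (6.1 kcal/mol).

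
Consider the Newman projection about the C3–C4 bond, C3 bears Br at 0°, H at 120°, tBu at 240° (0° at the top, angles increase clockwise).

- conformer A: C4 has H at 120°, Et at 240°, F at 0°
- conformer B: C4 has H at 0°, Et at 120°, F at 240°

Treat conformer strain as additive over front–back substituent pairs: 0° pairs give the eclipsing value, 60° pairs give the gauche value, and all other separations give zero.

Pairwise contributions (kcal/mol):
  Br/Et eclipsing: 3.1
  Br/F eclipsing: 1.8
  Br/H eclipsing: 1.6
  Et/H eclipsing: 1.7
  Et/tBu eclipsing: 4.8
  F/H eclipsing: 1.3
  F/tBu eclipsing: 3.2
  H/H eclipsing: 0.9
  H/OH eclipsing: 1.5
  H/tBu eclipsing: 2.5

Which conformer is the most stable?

A (eclipsed): Br–F eclipsed, H–H eclipsed, tBu–Et eclipsed; 1.8 + 0.9 + 4.8 = 7.5 kcal/mol.
B (eclipsed): Br–H eclipsed, H–Et eclipsed, tBu–F eclipsed; 1.6 + 1.7 + 3.2 = 6.5 kcal/mol.
B has the lowest total (6.5 kcal/mol).

B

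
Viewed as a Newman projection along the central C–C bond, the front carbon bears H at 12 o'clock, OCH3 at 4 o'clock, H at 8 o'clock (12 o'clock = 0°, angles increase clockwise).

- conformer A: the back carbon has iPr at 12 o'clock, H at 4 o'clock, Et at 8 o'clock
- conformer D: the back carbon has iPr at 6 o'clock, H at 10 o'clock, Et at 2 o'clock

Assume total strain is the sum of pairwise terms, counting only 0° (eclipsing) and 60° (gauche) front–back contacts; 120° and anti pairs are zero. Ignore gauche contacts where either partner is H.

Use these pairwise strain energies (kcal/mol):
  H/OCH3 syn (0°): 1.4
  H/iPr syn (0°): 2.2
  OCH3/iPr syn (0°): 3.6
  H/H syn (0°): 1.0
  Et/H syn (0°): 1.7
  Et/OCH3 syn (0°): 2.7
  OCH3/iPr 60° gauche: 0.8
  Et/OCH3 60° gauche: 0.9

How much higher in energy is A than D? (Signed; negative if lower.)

A (eclipsed): H(0°)/iPr(0°) eclipsed 2.2; OCH3(120°)/H(120°) eclipsed 1.4; H(240°)/Et(240°) eclipsed 1.7 → 5.3 kcal/mol.
D (staggered): OCH3(120°)/iPr(180°) gauche 0.8; OCH3(120°)/Et(60°) gauche 0.9 → 1.7 kcal/mol.
E(A) − E(D) = 5.3 − 1.7 = +3.6 kcal/mol.

+3.6 kcal/mol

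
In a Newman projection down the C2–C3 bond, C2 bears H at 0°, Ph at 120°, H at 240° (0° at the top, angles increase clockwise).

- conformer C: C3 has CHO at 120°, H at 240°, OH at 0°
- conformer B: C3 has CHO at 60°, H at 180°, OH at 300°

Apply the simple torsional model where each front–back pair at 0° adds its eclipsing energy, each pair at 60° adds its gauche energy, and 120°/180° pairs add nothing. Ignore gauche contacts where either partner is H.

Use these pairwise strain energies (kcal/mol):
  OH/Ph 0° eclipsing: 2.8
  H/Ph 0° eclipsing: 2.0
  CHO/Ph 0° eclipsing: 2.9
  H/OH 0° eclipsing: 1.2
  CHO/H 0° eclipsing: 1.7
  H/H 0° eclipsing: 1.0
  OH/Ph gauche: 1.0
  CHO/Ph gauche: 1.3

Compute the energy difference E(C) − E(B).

+3.8 kcal/mol

C (eclipsed): H–OH eclipsed, Ph–CHO eclipsed, H–H eclipsed; 1.2 + 2.9 + 1.0 = 5.1 kcal/mol.
B (staggered): Ph–CHO gauche; 1.3 = 1.3 kcal/mol.
E(C) − E(B) = 5.1 − 1.3 = +3.8 kcal/mol.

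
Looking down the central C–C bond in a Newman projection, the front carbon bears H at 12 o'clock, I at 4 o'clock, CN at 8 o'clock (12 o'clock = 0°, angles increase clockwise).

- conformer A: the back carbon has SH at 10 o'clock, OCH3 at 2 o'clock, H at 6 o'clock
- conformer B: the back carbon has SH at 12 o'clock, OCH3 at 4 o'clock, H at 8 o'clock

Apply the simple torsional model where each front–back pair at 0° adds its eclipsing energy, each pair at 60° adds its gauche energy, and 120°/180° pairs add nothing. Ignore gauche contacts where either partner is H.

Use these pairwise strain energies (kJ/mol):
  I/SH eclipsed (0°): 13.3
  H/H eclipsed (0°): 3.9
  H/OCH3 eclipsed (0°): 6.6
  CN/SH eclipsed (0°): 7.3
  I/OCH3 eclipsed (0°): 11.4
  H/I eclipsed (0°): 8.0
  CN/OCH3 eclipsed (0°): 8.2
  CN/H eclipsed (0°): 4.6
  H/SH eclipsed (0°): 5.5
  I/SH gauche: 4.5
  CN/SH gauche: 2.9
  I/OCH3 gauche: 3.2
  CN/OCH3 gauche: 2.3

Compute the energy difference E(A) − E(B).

-15.4 kJ/mol

A is staggered. I at 120° is gauche with OCH3 at 60° (3.2); CN at 240° is gauche with SH at 300° (2.9). Total 6.1 kJ/mol.
B is eclipsed. H at 0° is eclipsed with SH at 0° (5.5); I at 120° is eclipsed with OCH3 at 120° (11.4); CN at 240° is eclipsed with H at 240° (4.6). Total 21.5 kJ/mol.
E(A) − E(B) = 6.1 − 21.5 = -15.4 kJ/mol.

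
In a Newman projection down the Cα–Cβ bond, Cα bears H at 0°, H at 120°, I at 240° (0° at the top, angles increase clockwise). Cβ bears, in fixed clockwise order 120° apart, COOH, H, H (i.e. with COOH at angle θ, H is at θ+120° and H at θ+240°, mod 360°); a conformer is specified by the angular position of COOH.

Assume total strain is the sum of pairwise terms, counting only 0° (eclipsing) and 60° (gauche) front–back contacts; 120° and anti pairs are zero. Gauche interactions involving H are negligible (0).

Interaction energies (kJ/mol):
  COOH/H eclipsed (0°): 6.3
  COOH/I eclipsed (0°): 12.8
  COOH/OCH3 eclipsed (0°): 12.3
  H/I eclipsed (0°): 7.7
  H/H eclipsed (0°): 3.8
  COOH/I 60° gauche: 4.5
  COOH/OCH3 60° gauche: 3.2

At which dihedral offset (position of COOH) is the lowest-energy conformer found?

60°

COOH at 0° (eclipsed): H(0°)/COOH(0°) eclipsed 6.3; H(120°)/H(120°) eclipsed 3.8; I(240°)/H(240°) eclipsed 7.7 → 17.8 kJ/mol.
COOH at 60° (staggered): no non-H gauche contacts → 0.0 kJ/mol.
COOH at 120° (eclipsed): H(0°)/H(0°) eclipsed 3.8; H(120°)/COOH(120°) eclipsed 6.3; I(240°)/H(240°) eclipsed 7.7 → 17.8 kJ/mol.
COOH at 180° (staggered): I(240°)/COOH(180°) gauche 4.5 → 4.5 kJ/mol.
COOH at 240° (eclipsed): H(0°)/H(0°) eclipsed 3.8; H(120°)/H(120°) eclipsed 3.8; I(240°)/COOH(240°) eclipsed 12.8 → 20.4 kJ/mol.
COOH at 300° (staggered): I(240°)/COOH(300°) gauche 4.5 → 4.5 kJ/mol.
The minimum (0.0 kJ/mol) occurs with COOH at 60°.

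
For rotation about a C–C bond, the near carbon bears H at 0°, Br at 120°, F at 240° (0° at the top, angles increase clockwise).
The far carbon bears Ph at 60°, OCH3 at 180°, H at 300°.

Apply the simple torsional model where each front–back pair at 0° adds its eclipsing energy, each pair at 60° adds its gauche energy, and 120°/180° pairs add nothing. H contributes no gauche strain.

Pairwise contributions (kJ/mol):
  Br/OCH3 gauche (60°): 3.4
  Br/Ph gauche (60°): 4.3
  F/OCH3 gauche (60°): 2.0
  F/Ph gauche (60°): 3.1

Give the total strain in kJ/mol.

9.7 kJ/mol

This conformer (staggered): Br(120°)/Ph(60°) gauche 4.3; Br(120°)/OCH3(180°) gauche 3.4; F(240°)/OCH3(180°) gauche 2.0 → 9.7 kJ/mol.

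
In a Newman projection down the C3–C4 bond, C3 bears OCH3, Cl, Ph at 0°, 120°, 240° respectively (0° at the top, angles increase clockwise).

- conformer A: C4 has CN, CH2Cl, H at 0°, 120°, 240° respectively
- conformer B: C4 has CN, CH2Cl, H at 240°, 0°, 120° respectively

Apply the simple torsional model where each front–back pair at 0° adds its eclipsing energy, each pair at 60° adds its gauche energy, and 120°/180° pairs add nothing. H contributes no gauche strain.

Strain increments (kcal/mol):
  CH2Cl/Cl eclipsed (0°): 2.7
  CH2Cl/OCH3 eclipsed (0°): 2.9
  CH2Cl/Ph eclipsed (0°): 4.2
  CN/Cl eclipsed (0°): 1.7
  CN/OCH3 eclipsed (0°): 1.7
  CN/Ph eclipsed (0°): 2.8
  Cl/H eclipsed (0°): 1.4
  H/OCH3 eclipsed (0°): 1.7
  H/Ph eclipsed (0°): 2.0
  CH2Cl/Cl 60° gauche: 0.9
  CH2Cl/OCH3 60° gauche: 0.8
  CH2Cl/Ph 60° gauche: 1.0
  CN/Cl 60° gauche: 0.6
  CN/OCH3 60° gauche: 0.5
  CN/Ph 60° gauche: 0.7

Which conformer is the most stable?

A (eclipsed): OCH3–CN eclipsed, Cl–CH2Cl eclipsed, Ph–H eclipsed; 1.7 + 2.7 + 2.0 = 6.4 kcal/mol.
B (eclipsed): OCH3–CH2Cl eclipsed, Cl–H eclipsed, Ph–CN eclipsed; 2.9 + 1.4 + 2.8 = 7.1 kcal/mol.
A has the lowest total (6.4 kcal/mol).

A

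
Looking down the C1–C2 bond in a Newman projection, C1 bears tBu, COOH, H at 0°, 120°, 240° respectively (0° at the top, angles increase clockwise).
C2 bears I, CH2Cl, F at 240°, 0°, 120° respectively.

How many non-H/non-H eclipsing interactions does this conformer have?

2

Non-H eclipsing pairs: tBu(0°)/CH2Cl(0°); COOH(120°)/F(120°) — 2 interactions.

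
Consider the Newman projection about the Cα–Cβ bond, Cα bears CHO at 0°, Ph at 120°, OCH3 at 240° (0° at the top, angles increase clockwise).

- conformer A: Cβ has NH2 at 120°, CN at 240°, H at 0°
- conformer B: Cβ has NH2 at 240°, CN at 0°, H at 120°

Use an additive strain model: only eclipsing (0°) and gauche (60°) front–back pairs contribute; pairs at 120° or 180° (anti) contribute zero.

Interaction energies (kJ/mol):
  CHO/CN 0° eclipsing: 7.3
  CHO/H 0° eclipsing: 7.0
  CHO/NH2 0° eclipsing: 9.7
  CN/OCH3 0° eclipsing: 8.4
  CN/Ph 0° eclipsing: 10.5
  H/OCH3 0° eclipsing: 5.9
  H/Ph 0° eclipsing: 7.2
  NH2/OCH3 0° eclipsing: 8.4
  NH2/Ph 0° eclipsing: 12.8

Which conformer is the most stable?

A is eclipsed. CHO at 0° is eclipsed with H at 0° (7.0); Ph at 120° is eclipsed with NH2 at 120° (12.8); OCH3 at 240° is eclipsed with CN at 240° (8.4). Total 28.2 kJ/mol.
B is eclipsed. CHO at 0° is eclipsed with CN at 0° (7.3); Ph at 120° is eclipsed with H at 120° (7.2); OCH3 at 240° is eclipsed with NH2 at 240° (8.4). Total 22.9 kJ/mol.
B has the lowest total (22.9 kJ/mol).

B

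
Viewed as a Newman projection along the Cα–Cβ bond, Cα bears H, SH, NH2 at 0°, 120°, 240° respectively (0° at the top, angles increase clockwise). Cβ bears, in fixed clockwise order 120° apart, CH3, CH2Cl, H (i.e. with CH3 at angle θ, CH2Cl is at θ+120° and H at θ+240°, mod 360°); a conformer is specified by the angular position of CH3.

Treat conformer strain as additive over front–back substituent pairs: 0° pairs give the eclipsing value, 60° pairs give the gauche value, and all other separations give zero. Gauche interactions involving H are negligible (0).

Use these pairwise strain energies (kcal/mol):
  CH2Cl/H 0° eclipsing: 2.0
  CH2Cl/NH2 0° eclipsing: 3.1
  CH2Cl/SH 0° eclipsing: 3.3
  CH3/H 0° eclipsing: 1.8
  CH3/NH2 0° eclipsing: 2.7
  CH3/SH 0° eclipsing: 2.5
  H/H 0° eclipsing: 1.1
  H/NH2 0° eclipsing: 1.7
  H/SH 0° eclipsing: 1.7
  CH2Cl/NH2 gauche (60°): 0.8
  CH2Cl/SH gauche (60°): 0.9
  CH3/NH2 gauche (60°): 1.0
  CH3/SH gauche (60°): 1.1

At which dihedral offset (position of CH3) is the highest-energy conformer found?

0°

CH3 at 0° (eclipsed): H–CH3 eclipsed, SH–CH2Cl eclipsed, NH2–H eclipsed; 1.8 + 3.3 + 1.7 = 6.8 kcal/mol.
CH3 at 60° (staggered): SH–CH3 gauche, SH–CH2Cl gauche, NH2–CH2Cl gauche; 1.1 + 0.9 + 0.8 = 2.8 kcal/mol.
CH3 at 120° (eclipsed): H–H eclipsed, SH–CH3 eclipsed, NH2–CH2Cl eclipsed; 1.1 + 2.5 + 3.1 = 6.7 kcal/mol.
CH3 at 180° (staggered): SH–CH3 gauche, NH2–CH3 gauche, NH2–CH2Cl gauche; 1.1 + 1.0 + 0.8 = 2.9 kcal/mol.
CH3 at 240° (eclipsed): H–CH2Cl eclipsed, SH–H eclipsed, NH2–CH3 eclipsed; 2.0 + 1.7 + 2.7 = 6.4 kcal/mol.
CH3 at 300° (staggered): SH–CH2Cl gauche, NH2–CH3 gauche; 0.9 + 1.0 = 1.9 kcal/mol.
The maximum (6.8 kcal/mol) occurs with CH3 at 0°.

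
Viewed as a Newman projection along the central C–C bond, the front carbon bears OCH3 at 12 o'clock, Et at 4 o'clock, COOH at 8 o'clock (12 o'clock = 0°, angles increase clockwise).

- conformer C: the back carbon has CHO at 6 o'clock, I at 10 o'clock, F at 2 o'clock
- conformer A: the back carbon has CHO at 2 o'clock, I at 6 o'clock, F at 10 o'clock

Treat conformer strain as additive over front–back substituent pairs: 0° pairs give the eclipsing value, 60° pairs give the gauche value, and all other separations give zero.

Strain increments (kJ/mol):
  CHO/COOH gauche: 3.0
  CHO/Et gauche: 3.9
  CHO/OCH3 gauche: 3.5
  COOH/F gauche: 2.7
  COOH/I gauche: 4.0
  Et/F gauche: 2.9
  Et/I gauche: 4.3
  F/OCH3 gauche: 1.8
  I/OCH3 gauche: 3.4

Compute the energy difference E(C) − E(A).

-1.2 kJ/mol

C (staggered): OCH3(0°)/I(300°) gauche 3.4; OCH3(0°)/F(60°) gauche 1.8; Et(120°)/CHO(180°) gauche 3.9; Et(120°)/F(60°) gauche 2.9; COOH(240°)/CHO(180°) gauche 3.0; COOH(240°)/I(300°) gauche 4.0 → 19.0 kJ/mol.
A (staggered): OCH3(0°)/CHO(60°) gauche 3.5; OCH3(0°)/F(300°) gauche 1.8; Et(120°)/CHO(60°) gauche 3.9; Et(120°)/I(180°) gauche 4.3; COOH(240°)/I(180°) gauche 4.0; COOH(240°)/F(300°) gauche 2.7 → 20.2 kJ/mol.
E(C) − E(A) = 19.0 − 20.2 = -1.2 kJ/mol.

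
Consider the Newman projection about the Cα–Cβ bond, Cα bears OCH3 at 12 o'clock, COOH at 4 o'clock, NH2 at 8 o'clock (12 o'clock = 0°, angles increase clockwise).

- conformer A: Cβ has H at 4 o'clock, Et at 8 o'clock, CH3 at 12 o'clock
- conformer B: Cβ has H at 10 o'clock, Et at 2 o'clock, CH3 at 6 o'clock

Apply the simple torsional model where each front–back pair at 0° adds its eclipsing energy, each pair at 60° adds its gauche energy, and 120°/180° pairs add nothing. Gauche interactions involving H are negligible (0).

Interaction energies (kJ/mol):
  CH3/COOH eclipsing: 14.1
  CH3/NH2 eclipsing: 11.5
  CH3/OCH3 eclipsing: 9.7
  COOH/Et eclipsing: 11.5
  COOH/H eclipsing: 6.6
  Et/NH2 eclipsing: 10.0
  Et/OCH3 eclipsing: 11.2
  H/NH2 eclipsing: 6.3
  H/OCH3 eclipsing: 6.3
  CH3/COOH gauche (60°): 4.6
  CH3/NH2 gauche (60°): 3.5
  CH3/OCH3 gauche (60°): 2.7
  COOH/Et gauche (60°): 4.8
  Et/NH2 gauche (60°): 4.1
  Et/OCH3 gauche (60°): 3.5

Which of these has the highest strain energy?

A

A (eclipsed): OCH3(0°)/CH3(0°) eclipsed 9.7; COOH(120°)/H(120°) eclipsed 6.6; NH2(240°)/Et(240°) eclipsed 10.0 → 26.3 kJ/mol.
B (staggered): OCH3(0°)/Et(60°) gauche 3.5; COOH(120°)/Et(60°) gauche 4.8; COOH(120°)/CH3(180°) gauche 4.6; NH2(240°)/CH3(180°) gauche 3.5 → 16.4 kJ/mol.
A has the highest total (26.3 kJ/mol).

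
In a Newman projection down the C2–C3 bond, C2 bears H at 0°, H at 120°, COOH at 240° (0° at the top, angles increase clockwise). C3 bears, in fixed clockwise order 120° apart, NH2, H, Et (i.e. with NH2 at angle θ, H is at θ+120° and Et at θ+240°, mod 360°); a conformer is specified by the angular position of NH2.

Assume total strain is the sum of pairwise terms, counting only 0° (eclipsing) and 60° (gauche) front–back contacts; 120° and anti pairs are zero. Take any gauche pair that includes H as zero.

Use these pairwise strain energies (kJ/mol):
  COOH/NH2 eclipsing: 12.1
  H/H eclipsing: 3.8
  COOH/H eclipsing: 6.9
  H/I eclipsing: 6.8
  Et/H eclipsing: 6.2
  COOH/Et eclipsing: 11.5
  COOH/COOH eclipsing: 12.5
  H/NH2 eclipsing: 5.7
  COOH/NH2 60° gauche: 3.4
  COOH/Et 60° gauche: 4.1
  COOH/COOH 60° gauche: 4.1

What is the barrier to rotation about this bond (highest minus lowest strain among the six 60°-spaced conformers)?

NH2 at 0° is eclipsed. H at 0° is eclipsed with NH2 at 0° (5.7); H at 120° is eclipsed with H at 120° (3.8); COOH at 240° is eclipsed with Et at 240° (11.5). Total 21.0 kJ/mol.
NH2 at 60° is staggered. COOH at 240° is gauche with Et at 300° (4.1). Total 4.1 kJ/mol.
NH2 at 120° is eclipsed. H at 0° is eclipsed with Et at 0° (6.2); H at 120° is eclipsed with NH2 at 120° (5.7); COOH at 240° is eclipsed with H at 240° (6.9). Total 18.8 kJ/mol.
NH2 at 180° is staggered. COOH at 240° is gauche with NH2 at 180° (3.4). Total 3.4 kJ/mol.
NH2 at 240° is eclipsed. H at 0° is eclipsed with H at 0° (3.8); H at 120° is eclipsed with Et at 120° (6.2); COOH at 240° is eclipsed with NH2 at 240° (12.1). Total 22.1 kJ/mol.
NH2 at 300° is staggered. COOH at 240° is gauche with NH2 at 300° (3.4); COOH at 240° is gauche with Et at 180° (4.1). Total 7.5 kJ/mol.
Max at 240° (22.1 kJ/mol), min at 180° (3.4 kJ/mol); barrier = 18.7 kJ/mol.

18.7 kJ/mol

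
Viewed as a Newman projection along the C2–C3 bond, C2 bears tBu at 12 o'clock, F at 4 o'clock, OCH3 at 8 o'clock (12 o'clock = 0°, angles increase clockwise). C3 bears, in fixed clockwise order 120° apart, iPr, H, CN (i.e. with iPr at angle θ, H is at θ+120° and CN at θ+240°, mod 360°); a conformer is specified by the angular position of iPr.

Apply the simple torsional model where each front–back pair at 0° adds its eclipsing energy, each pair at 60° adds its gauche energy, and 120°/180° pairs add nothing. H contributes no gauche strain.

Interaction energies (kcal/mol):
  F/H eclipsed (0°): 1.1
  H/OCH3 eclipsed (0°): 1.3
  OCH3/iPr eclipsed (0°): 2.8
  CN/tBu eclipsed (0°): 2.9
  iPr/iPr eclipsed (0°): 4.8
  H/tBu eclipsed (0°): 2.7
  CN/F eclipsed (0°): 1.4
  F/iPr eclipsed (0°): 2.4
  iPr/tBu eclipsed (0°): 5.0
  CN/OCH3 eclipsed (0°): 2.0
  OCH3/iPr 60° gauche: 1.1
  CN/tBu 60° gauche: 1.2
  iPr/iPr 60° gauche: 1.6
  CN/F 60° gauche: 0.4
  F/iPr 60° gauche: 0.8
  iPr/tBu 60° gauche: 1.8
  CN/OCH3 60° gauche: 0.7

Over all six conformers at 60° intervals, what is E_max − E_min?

iPr at 0° (eclipsed): tBu–iPr eclipsed, F–H eclipsed, OCH3–CN eclipsed; 5.0 + 1.1 + 2.0 = 8.1 kcal/mol.
iPr at 60° (staggered): tBu–iPr gauche, tBu–CN gauche, F–iPr gauche, OCH3–CN gauche; 1.8 + 1.2 + 0.8 + 0.7 = 4.5 kcal/mol.
iPr at 120° (eclipsed): tBu–CN eclipsed, F–iPr eclipsed, OCH3–H eclipsed; 2.9 + 2.4 + 1.3 = 6.6 kcal/mol.
iPr at 180° (staggered): tBu–CN gauche, F–iPr gauche, F–CN gauche, OCH3–iPr gauche; 1.2 + 0.8 + 0.4 + 1.1 = 3.5 kcal/mol.
iPr at 240° (eclipsed): tBu–H eclipsed, F–CN eclipsed, OCH3–iPr eclipsed; 2.7 + 1.4 + 2.8 = 6.9 kcal/mol.
iPr at 300° (staggered): tBu–iPr gauche, F–CN gauche, OCH3–iPr gauche, OCH3–CN gauche; 1.8 + 0.4 + 1.1 + 0.7 = 4.0 kcal/mol.
Max at 0° (8.1 kcal/mol), min at 180° (3.5 kcal/mol); barrier = 4.6 kcal/mol.

4.6 kcal/mol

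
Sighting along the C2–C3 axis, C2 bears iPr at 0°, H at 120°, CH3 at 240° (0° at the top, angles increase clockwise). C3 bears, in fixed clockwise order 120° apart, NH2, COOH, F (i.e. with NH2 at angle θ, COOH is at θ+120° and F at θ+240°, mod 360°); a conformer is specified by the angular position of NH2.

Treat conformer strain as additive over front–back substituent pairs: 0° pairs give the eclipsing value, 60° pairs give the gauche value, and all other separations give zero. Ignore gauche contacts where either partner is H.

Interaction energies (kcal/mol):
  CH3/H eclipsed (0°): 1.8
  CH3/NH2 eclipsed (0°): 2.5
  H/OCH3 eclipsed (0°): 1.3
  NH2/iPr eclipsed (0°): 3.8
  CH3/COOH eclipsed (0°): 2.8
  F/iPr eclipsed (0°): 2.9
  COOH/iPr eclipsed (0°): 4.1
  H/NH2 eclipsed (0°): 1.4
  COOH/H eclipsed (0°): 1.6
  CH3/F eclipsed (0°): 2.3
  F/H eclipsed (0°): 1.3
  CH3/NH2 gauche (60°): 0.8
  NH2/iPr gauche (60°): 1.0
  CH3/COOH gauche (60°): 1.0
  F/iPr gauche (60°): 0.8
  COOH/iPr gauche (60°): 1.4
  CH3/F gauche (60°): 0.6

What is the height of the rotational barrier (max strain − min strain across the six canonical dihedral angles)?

4.5 kcal/mol

NH2 at 0° (eclipsed): iPr–NH2 eclipsed, H–COOH eclipsed, CH3–F eclipsed; 3.8 + 1.6 + 2.3 = 7.7 kcal/mol.
NH2 at 60° (staggered): iPr–NH2 gauche, iPr–F gauche, CH3–COOH gauche, CH3–F gauche; 1.0 + 0.8 + 1.0 + 0.6 = 3.4 kcal/mol.
NH2 at 120° (eclipsed): iPr–F eclipsed, H–NH2 eclipsed, CH3–COOH eclipsed; 2.9 + 1.4 + 2.8 = 7.1 kcal/mol.
NH2 at 180° (staggered): iPr–COOH gauche, iPr–F gauche, CH3–NH2 gauche, CH3–COOH gauche; 1.4 + 0.8 + 0.8 + 1.0 = 4.0 kcal/mol.
NH2 at 240° (eclipsed): iPr–COOH eclipsed, H–F eclipsed, CH3–NH2 eclipsed; 4.1 + 1.3 + 2.5 = 7.9 kcal/mol.
NH2 at 300° (staggered): iPr–NH2 gauche, iPr–COOH gauche, CH3–NH2 gauche, CH3–F gauche; 1.0 + 1.4 + 0.8 + 0.6 = 3.8 kcal/mol.
Max at 240° (7.9 kcal/mol), min at 60° (3.4 kcal/mol); barrier = 4.5 kcal/mol.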